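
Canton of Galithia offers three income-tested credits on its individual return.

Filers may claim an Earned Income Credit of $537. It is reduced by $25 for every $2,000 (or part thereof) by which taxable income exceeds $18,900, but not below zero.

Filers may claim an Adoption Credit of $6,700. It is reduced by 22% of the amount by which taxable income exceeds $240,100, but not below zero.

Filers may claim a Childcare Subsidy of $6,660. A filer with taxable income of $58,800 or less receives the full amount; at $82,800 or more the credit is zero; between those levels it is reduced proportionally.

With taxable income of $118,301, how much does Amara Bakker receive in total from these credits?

$6,700

Earned Income Credit: income exceeds $18,900 by $99,401 → 50 increments × $25 = $1,250 ≥ base, so the credit is $0.
Adoption Credit: $118,301 is at or below the $240,100 threshold, so the full $6,700 applies.
Childcare Subsidy: $118,301 is at or above $82,800, so the credit is $0.
Total: $0 + $6,700 + $0 = $6,700.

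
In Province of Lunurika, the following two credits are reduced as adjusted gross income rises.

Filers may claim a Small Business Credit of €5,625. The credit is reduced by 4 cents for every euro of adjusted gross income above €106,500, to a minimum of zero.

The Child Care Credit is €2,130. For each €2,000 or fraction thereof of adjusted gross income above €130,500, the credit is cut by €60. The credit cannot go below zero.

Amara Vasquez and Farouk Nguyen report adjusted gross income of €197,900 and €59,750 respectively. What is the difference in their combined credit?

Amara (€197,900): Small Business Credit: 4% of the €91,400 excess over €106,500 is €3,656; credit = €5,625 − €3,656 = €1,969. Child Care Credit: income exceeds €130,500 by €67,400, which is 34 full-or-partial €2,000 increments; reduction = 34 × €60 = €2,040, leaving €90. total €1,969 + €90 = €2,059
Farouk (€59,750): Small Business Credit: €59,750 is at or below the €106,500 threshold, so the full €5,625 applies. Child Care Credit: €59,750 is at or below the €130,500 threshold, so the full €2,130 applies. total €5,625 + €2,130 = €7,755
Difference: |€2,059 − €7,755| = €5,696.

€5,696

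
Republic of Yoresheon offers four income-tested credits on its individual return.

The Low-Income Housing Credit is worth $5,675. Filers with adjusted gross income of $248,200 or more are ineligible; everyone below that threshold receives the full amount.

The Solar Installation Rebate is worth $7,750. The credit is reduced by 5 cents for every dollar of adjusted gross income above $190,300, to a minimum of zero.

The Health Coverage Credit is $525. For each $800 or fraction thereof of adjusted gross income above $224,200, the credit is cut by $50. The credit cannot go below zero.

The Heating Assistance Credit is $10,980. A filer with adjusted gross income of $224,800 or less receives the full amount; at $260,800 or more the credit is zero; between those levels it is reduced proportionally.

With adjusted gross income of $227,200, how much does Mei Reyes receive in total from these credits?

$22,153

Low-Income Housing Credit: $227,200 is below the $248,200 cutoff, so the full $5,675 applies.
Solar Installation Rebate: 5% of the $36,900 excess over $190,300 is $1,845; credit = $7,750 − $1,845 = $5,905.
Health Coverage Credit: income exceeds $224,200 by $3,000, which is 4 full-or-partial $800 increments; reduction = 4 × $50 = $200, leaving $325.
Heating Assistance Credit: $227,200 is $2,400 into a $36,000 phase-out range, leaving 33,600/36,000 of the credit: $10,980 × 33,600/36,000 = $10,248.
Total: $5,675 + $5,905 + $325 + $10,248 = $22,153.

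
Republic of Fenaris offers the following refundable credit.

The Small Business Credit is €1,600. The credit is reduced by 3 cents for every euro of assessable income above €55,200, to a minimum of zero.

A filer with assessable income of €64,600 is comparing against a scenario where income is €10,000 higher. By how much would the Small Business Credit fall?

At €64,600 — 3% of the €9,400 excess over €55,200 is €282; credit = €1,600 − €282 = €1,318.
At €74,600 — 3% of the €19,400 excess over €55,200 is €582; credit = €1,600 − €582 = €1,018.
Lost: €1,318 − €1,018 = €300.

€300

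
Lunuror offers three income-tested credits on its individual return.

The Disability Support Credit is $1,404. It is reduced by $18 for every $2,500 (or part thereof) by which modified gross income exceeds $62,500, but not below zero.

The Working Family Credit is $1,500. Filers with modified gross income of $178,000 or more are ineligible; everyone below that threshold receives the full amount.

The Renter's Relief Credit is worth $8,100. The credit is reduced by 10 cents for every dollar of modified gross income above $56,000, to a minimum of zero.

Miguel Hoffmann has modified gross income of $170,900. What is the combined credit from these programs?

Disability Support Credit: income exceeds $62,500 by $108,400, which is 44 full-or-partial $2,500 increments; reduction = 44 × $18 = $792, leaving $612.
Working Family Credit: $170,900 is below the $178,000 cutoff, so the full $1,500 applies.
Renter's Relief Credit: 10% of the $114,900 excess over $56,000 is $11,490 ≥ base, so the credit is $0.
Total: $612 + $1,500 + $0 = $2,112.

$2,112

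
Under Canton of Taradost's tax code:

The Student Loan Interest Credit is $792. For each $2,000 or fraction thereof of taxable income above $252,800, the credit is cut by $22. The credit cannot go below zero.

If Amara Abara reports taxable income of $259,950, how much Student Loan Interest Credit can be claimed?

$704

Student Loan Interest Credit: income exceeds $252,800 by $7,150, which is 4 full-or-partial $2,000 increments; reduction = 4 × $22 = $88, leaving $704.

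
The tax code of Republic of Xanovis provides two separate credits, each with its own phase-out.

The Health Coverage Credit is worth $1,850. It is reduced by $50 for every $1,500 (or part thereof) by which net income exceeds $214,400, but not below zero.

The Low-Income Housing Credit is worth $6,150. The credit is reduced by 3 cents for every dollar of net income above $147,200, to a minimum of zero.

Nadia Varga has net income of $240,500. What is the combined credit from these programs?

Health Coverage Credit: income exceeds $214,400 by $26,100, which is 18 full-or-partial $1,500 increments; reduction = 18 × $50 = $900, leaving $950.
Low-Income Housing Credit: 3% of the $93,300 excess over $147,200 is $2,799; credit = $6,150 − $2,799 = $3,351.
Total: $950 + $3,351 = $4,301.

$4,301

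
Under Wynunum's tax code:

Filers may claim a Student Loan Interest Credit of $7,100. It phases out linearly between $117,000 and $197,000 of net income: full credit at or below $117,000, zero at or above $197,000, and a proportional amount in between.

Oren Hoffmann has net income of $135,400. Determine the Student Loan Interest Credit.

Student Loan Interest Credit: $135,400 is $18,400 into a $80,000 phase-out range, leaving 61,600/80,000 of the credit: $7,100 × 61,600/80,000 = $5,467.

$5,467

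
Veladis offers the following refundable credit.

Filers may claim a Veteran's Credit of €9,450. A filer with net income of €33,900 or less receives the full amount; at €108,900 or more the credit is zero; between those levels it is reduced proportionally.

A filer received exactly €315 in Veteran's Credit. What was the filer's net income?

€106,400

€315 is 315/9,450 of the full €9,450, so 9,135/9,450 of the €75,000 range has been used: income = €33,900 + €75,000 × 9,135/9,450 = €106,400.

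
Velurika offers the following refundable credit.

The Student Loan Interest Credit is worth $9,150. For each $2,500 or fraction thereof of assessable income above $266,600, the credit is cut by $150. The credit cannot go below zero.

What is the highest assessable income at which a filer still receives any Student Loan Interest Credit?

$416,600

After 60 increments the reduction is 60 × $150 = $9,000, leaving $150; one more increment wipes it out. Increment 60 ends at excess 60 × $2,500 = $150,000, so the highest qualifying income is $266,600 + $150,000 = $416,600.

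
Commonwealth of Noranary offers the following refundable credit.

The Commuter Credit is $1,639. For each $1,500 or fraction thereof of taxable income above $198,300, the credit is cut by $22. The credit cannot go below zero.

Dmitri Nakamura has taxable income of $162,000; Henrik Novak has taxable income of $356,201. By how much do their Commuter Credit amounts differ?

$1,639

Dmitri ($162,000): Commuter Credit: $162,000 is at or below the $198,300 threshold, so the full $1,639 applies.
Henrik ($356,201): Commuter Credit: income exceeds $198,300 by $157,901 → 106 increments × $22 = $2,332 ≥ base, so the credit is $0.
Difference: |$1,639 − $0| = $1,639.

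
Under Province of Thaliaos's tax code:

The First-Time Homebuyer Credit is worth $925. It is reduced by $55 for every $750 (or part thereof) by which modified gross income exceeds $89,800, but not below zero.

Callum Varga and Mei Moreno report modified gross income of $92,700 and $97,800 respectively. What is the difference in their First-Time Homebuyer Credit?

Callum ($92,700): First-Time Homebuyer Credit: income exceeds $89,800 by $2,900, which is 4 full-or-partial $750 increments; reduction = 4 × $55 = $220, leaving $705.
Mei ($97,800): First-Time Homebuyer Credit: income exceeds $89,800 by $8,000, which is 11 full-or-partial $750 increments; reduction = 11 × $55 = $605, leaving $320.
Difference: |$705 − $320| = $385.

$385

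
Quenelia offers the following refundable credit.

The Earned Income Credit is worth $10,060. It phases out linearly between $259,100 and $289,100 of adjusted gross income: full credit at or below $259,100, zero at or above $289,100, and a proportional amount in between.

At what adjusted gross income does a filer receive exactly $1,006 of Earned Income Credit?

$1,006 is 1,006/10,060 of the full $10,060, so 9,054/10,060 of the $30,000 range has been used: income = $259,100 + $30,000 × 9,054/10,060 = $286,100.

$286,100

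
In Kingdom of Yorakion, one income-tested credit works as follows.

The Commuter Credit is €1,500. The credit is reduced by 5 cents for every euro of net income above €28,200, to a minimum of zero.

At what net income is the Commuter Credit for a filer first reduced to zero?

The credit falls by 5% of each euro above €28,200, so it reaches zero when the excess is €1,500 / 5% = €30,000: income = €28,200 + €30,000 = €58,200.

€58,200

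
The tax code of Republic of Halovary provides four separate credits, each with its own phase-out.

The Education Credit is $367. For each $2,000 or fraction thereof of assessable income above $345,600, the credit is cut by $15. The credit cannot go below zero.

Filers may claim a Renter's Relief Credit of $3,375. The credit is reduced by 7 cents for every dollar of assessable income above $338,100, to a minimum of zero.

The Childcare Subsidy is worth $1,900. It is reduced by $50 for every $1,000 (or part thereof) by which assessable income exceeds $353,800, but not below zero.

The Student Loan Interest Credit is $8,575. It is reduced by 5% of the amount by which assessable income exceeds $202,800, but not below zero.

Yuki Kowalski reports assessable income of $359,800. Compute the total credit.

Education Credit: income exceeds $345,600 by $14,200, which is 8 full-or-partial $2,000 increments; reduction = 8 × $15 = $120, leaving $247.
Renter's Relief Credit: 7% of the $21,700 excess over $338,100 is $1,519; credit = $3,375 − $1,519 = $1,856.
Childcare Subsidy: income exceeds $353,800 by $6,000, which is 6 full-or-partial $1,000 increments; reduction = 6 × $50 = $300, leaving $1,600.
Student Loan Interest Credit: 5% of the $157,000 excess over $202,800 is $7,850; credit = $8,575 − $7,850 = $725.
Total: $247 + $1,856 + $1,600 + $725 = $4,428.

$4,428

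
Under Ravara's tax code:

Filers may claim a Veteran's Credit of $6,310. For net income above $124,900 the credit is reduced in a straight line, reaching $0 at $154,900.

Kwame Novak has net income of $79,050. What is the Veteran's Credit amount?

Veteran's Credit: $79,050 is at or below the $124,900 threshold, so the full $6,310 applies.

$6,310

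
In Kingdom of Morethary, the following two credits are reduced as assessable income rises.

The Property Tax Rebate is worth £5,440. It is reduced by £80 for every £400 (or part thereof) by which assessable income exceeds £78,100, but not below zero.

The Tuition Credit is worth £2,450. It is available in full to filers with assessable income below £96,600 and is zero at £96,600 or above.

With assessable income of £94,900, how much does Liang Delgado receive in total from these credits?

Property Tax Rebate: income exceeds £78,100 by £16,800, which is 42 full-or-partial £400 increments; reduction = 42 × £80 = £3,360, leaving £2,080.
Tuition Credit: £94,900 is below the £96,600 cutoff, so the full £2,450 applies.
Total: £2,080 + £2,450 = £4,530.

£4,530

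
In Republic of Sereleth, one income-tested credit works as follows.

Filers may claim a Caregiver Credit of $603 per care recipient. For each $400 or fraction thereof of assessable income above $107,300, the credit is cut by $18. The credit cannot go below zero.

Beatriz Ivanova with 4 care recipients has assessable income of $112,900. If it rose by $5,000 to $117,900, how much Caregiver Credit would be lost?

$234

At $112,900 — base = 4 × $603 = $2,412. income exceeds $107,300 by $5,600, which is 14 full-or-partial $400 increments; reduction = 14 × $18 = $252, leaving $2,160.
At $117,900 — base = 4 × $603 = $2,412. income exceeds $107,300 by $10,600, which is 27 full-or-partial $400 increments; reduction = 27 × $18 = $486, leaving $1,926.
Lost: $2,160 − $1,926 = $234.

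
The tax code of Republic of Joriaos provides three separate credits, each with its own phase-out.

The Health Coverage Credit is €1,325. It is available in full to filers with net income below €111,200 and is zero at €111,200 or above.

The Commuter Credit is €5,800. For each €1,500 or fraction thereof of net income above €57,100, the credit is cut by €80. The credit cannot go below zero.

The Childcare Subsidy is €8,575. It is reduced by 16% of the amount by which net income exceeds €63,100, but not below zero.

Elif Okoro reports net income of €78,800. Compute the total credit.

€11,988

Health Coverage Credit: €78,800 is below the €111,200 cutoff, so the full €1,325 applies.
Commuter Credit: income exceeds €57,100 by €21,700, which is 15 full-or-partial €1,500 increments; reduction = 15 × €80 = €1,200, leaving €4,600.
Childcare Subsidy: 16% of the €15,700 excess over €63,100 is €2,512; credit = €8,575 − €2,512 = €6,063.
Total: €1,325 + €4,600 + €6,063 = €11,988.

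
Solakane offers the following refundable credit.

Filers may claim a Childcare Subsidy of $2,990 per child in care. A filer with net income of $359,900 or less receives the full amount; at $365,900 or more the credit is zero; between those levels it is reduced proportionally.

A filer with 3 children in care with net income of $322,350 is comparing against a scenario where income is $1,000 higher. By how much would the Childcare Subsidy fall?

$0

At $322,350 — base = 3 × $2,990 = $8,970. $322,350 is at or below the $359,900 threshold, so the full $8,970 applies.
At $323,350 — base = 3 × $2,990 = $8,970. $323,350 is at or below the $359,900 threshold, so the full $8,970 applies.
Lost: $8,970 − $8,970 = $0.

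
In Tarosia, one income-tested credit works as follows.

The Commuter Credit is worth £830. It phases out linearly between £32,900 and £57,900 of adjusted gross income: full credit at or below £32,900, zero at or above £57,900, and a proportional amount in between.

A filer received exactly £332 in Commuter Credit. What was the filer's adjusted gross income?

£47,900

£332 is 332/830 of the full £830, so 498/830 of the £25,000 range has been used: income = £32,900 + £25,000 × 498/830 = £47,900.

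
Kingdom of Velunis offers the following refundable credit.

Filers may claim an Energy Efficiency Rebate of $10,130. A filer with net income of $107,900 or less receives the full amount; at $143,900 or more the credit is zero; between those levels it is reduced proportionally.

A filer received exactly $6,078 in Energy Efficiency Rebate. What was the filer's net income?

$122,300

$6,078 is 6,078/10,130 of the full $10,130, so 4,052/10,130 of the $36,000 range has been used: income = $107,900 + $36,000 × 4,052/10,130 = $122,300.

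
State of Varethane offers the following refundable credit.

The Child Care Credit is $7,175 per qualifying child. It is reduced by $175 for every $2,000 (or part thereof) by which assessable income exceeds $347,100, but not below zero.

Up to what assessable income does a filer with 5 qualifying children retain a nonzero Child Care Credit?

$755,100

Full credit = 5 × $7,175 = $35,875.
After 204 increments the reduction is 204 × $175 = $35,700, leaving $175; one more increment wipes it out. Increment 204 ends at excess 204 × $2,000 = $408,000, so the highest qualifying income is $347,100 + $408,000 = $755,100.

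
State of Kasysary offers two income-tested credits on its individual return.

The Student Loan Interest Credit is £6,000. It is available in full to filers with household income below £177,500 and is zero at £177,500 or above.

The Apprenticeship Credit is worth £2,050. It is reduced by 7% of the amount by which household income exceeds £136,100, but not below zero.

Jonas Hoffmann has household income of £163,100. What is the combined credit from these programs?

Student Loan Interest Credit: £163,100 is below the £177,500 cutoff, so the full £6,000 applies.
Apprenticeship Credit: 7% of the £27,000 excess over £136,100 is £1,890; credit = £2,050 − £1,890 = £160.
Total: £6,000 + £160 = £6,160.

£6,160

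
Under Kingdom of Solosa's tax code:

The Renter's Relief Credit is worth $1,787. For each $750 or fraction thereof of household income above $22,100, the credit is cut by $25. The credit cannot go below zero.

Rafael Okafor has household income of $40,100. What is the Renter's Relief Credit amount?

Renter's Relief Credit: income exceeds $22,100 by $18,000, which is 24 full-or-partial $750 increments; reduction = 24 × $25 = $600, leaving $1,187.

$1,187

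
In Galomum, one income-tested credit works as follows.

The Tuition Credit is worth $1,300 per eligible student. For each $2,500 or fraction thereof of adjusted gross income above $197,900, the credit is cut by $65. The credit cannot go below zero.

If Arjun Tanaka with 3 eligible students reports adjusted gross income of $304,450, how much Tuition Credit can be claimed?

$1,105

Tuition Credit: base = 3 × $1,300 = $3,900. income exceeds $197,900 by $106,550, which is 43 full-or-partial $2,500 increments; reduction = 43 × $65 = $2,795, leaving $1,105.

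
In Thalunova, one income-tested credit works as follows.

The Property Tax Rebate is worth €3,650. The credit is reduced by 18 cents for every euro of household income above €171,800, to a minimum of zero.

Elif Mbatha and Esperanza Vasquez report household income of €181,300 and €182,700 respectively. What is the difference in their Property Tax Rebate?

€252

Elif (€181,300): Property Tax Rebate: 18% of the €9,500 excess over €171,800 is €1,710; credit = €3,650 − €1,710 = €1,940.
Esperanza (€182,700): Property Tax Rebate: 18% of the €10,900 excess over €171,800 is €1,962; credit = €3,650 − €1,962 = €1,688.
Difference: |€1,940 − €1,688| = €252.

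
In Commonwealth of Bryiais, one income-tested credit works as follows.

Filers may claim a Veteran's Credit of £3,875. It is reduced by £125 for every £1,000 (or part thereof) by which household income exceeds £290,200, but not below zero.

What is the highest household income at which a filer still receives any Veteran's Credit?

After 30 increments the reduction is 30 × £125 = £3,750, leaving £125; one more increment wipes it out. Increment 30 ends at excess 30 × £1,000 = £30,000, so the highest qualifying income is £290,200 + £30,000 = £320,200.

£320,200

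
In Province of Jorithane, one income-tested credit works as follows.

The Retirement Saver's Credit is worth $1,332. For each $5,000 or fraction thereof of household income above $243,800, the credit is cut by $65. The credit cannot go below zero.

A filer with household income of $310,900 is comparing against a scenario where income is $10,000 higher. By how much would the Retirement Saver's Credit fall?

$130

At $310,900 — income exceeds $243,800 by $67,100, which is 14 full-or-partial $5,000 increments; reduction = 14 × $65 = $910, leaving $422.
At $320,900 — income exceeds $243,800 by $77,100, which is 16 full-or-partial $5,000 increments; reduction = 16 × $65 = $1,040, leaving $292.
Lost: $422 − $292 = $130.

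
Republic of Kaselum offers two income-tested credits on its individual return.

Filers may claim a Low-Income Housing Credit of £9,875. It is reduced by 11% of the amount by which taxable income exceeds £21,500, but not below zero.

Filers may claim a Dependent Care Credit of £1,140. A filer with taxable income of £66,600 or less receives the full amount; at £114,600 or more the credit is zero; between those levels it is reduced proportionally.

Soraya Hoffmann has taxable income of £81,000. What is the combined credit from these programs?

Low-Income Housing Credit: 11% of the £59,500 excess over £21,500 is £6,545; credit = £9,875 − £6,545 = £3,330.
Dependent Care Credit: £81,000 is £14,400 into a £48,000 phase-out range, leaving 33,600/48,000 of the credit: £1,140 × 33,600/48,000 = £798.
Total: £3,330 + £798 = £4,128.

£4,128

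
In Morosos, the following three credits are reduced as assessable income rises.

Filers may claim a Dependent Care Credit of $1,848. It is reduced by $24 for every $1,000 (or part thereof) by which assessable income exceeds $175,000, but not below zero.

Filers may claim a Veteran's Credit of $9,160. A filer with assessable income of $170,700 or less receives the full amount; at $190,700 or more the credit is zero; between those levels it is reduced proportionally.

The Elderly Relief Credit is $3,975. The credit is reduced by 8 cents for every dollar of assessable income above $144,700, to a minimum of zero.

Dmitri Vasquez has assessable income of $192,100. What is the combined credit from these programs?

Dependent Care Credit: income exceeds $175,000 by $17,100, which is 18 full-or-partial $1,000 increments; reduction = 18 × $24 = $432, leaving $1,416.
Veteran's Credit: $192,100 is at or above $190,700, so the credit is $0.
Elderly Relief Credit: 8% of the $47,400 excess over $144,700 is $3,792; credit = $3,975 − $3,792 = $183.
Total: $1,416 + $0 + $183 = $1,599.

$1,599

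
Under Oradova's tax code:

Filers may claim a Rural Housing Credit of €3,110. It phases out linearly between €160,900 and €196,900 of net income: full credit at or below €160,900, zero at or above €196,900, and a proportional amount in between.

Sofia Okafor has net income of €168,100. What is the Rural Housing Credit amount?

Rural Housing Credit: €168,100 is €7,200 into a €36,000 phase-out range, leaving 28,800/36,000 of the credit: €3,110 × 28,800/36,000 = €2,488.

€2,488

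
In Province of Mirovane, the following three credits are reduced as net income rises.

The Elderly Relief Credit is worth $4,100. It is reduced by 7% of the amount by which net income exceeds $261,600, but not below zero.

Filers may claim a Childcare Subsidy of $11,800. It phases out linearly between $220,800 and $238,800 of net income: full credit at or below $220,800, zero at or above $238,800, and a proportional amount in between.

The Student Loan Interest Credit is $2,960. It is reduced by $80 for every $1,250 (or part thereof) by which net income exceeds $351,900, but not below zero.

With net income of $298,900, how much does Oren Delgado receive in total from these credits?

$4,449

Elderly Relief Credit: 7% of the $37,300 excess over $261,600 is $2,611; credit = $4,100 − $2,611 = $1,489.
Childcare Subsidy: $298,900 is at or above $238,800, so the credit is $0.
Student Loan Interest Credit: $298,900 is at or below the $351,900 threshold, so the full $2,960 applies.
Total: $1,489 + $0 + $2,960 = $4,449.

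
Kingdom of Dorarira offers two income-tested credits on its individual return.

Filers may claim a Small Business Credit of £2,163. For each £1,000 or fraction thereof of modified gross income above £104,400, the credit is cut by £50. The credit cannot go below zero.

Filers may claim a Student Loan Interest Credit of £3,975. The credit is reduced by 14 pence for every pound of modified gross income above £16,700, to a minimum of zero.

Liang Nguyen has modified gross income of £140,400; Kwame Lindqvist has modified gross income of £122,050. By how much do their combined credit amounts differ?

£900

Liang (£140,400): Small Business Credit: income exceeds £104,400 by £36,000, which is 36 full-or-partial £1,000 increments; reduction = 36 × £50 = £1,800, leaving £363. Student Loan Interest Credit: 14% of the £123,700 excess over £16,700 is £17,318 ≥ base, so the credit is £0. total £363 + £0 = £363
Kwame (£122,050): Small Business Credit: income exceeds £104,400 by £17,650, which is 18 full-or-partial £1,000 increments; reduction = 18 × £50 = £900, leaving £1,263. Student Loan Interest Credit: 14% of the £105,350 excess over £16,700 is £14,749 ≥ base, so the credit is £0. total £1,263 + £0 = £1,263
Difference: |£363 − £1,263| = £900.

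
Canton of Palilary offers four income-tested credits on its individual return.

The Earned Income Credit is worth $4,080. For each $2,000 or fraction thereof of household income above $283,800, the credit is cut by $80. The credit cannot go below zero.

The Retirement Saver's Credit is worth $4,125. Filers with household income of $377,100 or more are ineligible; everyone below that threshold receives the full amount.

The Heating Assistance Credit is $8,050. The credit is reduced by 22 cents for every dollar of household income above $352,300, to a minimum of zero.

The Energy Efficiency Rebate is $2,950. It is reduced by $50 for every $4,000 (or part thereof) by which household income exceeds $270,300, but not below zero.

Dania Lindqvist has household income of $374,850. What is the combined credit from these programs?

Earned Income Credit: income exceeds $283,800 by $91,050, which is 46 full-or-partial $2,000 increments; reduction = 46 × $80 = $3,680, leaving $400.
Retirement Saver's Credit: $374,850 is below the $377,100 cutoff, so the full $4,125 applies.
Heating Assistance Credit: 22% of the $22,550 excess over $352,300 is $4,961; credit = $8,050 − $4,961 = $3,089.
Energy Efficiency Rebate: income exceeds $270,300 by $104,550, which is 27 full-or-partial $4,000 increments; reduction = 27 × $50 = $1,350, leaving $1,600.
Total: $400 + $4,125 + $3,089 + $1,600 = $9,214.

$9,214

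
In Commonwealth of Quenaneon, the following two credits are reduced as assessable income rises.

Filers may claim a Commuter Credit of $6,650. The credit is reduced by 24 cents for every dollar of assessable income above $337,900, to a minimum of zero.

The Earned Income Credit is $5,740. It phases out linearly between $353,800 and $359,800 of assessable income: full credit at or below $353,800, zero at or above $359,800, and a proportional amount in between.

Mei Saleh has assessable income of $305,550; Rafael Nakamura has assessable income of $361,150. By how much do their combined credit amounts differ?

Mei ($305,550): Commuter Credit: $305,550 is at or below the $337,900 threshold, so the full $6,650 applies. Earned Income Credit: $305,550 is at or below the $353,800 threshold, so the full $5,740 applies. total $6,650 + $5,740 = $12,390
Rafael ($361,150): Commuter Credit: 24% of the $23,250 excess over $337,900 is $5,580; credit = $6,650 − $5,580 = $1,070. Earned Income Credit: $361,150 is at or above $359,800, so the credit is $0. total $1,070 + $0 = $1,070
Difference: |$12,390 − $1,070| = $11,320.

$11,320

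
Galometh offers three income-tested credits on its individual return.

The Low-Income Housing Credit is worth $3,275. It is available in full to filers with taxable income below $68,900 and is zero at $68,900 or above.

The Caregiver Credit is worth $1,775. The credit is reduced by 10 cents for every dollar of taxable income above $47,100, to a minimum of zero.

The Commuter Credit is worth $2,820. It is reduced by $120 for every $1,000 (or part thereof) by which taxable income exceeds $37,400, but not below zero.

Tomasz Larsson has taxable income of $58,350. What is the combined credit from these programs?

Low-Income Housing Credit: $58,350 is below the $68,900 cutoff, so the full $3,275 applies.
Caregiver Credit: 10% of the $11,250 excess over $47,100 is $1,125; credit = $1,775 − $1,125 = $650.
Commuter Credit: income exceeds $37,400 by $20,950, which is 21 full-or-partial $1,000 increments; reduction = 21 × $120 = $2,520, leaving $300.
Total: $3,275 + $650 + $300 = $4,225.

$4,225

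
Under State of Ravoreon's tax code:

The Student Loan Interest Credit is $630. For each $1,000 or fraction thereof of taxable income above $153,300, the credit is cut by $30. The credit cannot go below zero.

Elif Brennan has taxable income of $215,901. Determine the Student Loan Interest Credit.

Student Loan Interest Credit: income exceeds $153,300 by $62,601 → 63 increments × $30 = $1,890 ≥ base, so the credit is $0.

$0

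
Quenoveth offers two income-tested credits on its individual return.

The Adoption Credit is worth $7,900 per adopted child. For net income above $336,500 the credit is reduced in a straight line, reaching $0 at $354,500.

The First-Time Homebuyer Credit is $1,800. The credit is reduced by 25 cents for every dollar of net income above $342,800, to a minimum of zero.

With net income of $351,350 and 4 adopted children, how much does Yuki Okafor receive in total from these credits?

$5,530

Adoption Credit: base = 4 × $7,900 = $31,600. $351,350 is $14,850 into a $18,000 phase-out range, leaving 3,150/18,000 of the credit: $31,600 × 3,150/18,000 = $5,530.
First-Time Homebuyer Credit: 25% of the $8,550 excess over $342,800 is $2,137.50 ≥ base, so the credit is $0.
Total: $5,530 + $0 = $5,530.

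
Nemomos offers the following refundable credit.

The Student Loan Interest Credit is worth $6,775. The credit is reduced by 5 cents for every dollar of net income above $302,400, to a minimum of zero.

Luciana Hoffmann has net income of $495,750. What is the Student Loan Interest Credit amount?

Student Loan Interest Credit: 5% of the $193,350 excess over $302,400 is $9,667.50 ≥ base, so the credit is $0.

$0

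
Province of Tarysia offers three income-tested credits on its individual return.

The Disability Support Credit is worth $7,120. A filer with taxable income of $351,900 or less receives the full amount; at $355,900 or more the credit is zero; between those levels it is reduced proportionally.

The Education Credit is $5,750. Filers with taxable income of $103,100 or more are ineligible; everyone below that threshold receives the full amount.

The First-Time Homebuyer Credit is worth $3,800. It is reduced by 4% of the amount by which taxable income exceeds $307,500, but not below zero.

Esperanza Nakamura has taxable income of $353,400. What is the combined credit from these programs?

$6,414

Disability Support Credit: $353,400 is $1,500 into a $4,000 phase-out range, leaving 2,500/4,000 of the credit: $7,120 × 2,500/4,000 = $4,450.
Education Credit: $353,400 meets or exceeds the $103,100 cutoff, so the credit is $0.
First-Time Homebuyer Credit: 4% of the $45,900 excess over $307,500 is $1,836; credit = $3,800 − $1,836 = $1,964.
Total: $4,450 + $0 + $1,964 = $6,414.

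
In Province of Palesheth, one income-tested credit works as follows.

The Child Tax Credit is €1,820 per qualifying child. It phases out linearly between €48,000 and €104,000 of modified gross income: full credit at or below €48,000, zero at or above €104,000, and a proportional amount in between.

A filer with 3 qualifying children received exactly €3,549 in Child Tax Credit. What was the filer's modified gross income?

€67,600

Full credit = 3 × €1,820 = €5,460.
€3,549 is 3,549/5,460 of the full €5,460, so 1,911/5,460 of the €56,000 range has been used: income = €48,000 + €56,000 × 1,911/5,460 = €67,600.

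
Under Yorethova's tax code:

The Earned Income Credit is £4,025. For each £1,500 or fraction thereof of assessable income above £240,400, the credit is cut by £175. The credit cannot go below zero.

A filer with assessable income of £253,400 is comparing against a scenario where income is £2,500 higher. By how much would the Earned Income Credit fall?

At £253,400 — income exceeds £240,400 by £13,000, which is 9 full-or-partial £1,500 increments; reduction = 9 × £175 = £1,575, leaving £2,450.
At £255,900 — income exceeds £240,400 by £15,500, which is 11 full-or-partial £1,500 increments; reduction = 11 × £175 = £1,925, leaving £2,100.
Lost: £2,450 − £2,100 = £350.

£350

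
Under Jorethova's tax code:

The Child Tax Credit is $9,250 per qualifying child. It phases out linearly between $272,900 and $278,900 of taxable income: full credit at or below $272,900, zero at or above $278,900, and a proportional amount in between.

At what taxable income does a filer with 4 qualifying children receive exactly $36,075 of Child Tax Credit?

$273,050

Full credit = 4 × $9,250 = $37,000.
$36,075 is 36,075/37,000 of the full $37,000, so 925/37,000 of the $6,000 range has been used: income = $272,900 + $6,000 × 925/37,000 = $273,050.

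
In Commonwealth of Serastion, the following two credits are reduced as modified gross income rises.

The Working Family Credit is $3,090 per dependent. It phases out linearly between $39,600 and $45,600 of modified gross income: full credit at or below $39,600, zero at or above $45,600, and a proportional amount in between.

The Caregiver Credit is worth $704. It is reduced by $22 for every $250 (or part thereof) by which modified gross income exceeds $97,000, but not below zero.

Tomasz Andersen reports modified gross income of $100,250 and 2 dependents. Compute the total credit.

Working Family Credit: base = 2 × $3,090 = $6,180. $100,250 is at or above $45,600, so the credit is $0.
Caregiver Credit: income exceeds $97,000 by $3,250, which is 13 full-or-partial $250 increments; reduction = 13 × $22 = $286, leaving $418.
Total: $0 + $418 = $418.

$418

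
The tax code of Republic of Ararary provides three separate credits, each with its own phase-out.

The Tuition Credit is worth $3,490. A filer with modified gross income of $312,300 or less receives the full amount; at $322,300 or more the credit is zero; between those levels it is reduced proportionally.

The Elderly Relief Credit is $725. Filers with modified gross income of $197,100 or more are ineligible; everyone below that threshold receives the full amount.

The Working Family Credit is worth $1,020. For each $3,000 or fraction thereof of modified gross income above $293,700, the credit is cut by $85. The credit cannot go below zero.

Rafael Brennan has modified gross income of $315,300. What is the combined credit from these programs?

Tuition Credit: $315,300 is $3,000 into a $10,000 phase-out range, leaving 7,000/10,000 of the credit: $3,490 × 7,000/10,000 = $2,443.
Elderly Relief Credit: $315,300 meets or exceeds the $197,100 cutoff, so the credit is $0.
Working Family Credit: income exceeds $293,700 by $21,600, which is 8 full-or-partial $3,000 increments; reduction = 8 × $85 = $680, leaving $340.
Total: $2,443 + $0 + $340 = $2,783.

$2,783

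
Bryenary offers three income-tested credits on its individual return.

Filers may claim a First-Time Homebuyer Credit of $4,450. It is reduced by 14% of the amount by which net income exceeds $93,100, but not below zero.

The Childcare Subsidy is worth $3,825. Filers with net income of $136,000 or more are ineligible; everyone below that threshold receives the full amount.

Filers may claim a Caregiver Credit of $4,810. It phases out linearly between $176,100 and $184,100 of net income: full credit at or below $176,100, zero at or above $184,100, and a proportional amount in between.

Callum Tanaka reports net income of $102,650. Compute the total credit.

First-Time Homebuyer Credit: 14% of the $9,550 excess over $93,100 is $1,337; credit = $4,450 − $1,337 = $3,113.
Childcare Subsidy: $102,650 is below the $136,000 cutoff, so the full $3,825 applies.
Caregiver Credit: $102,650 is at or below the $176,100 threshold, so the full $4,810 applies.
Total: $3,113 + $3,825 + $4,810 = $11,748.

$11,748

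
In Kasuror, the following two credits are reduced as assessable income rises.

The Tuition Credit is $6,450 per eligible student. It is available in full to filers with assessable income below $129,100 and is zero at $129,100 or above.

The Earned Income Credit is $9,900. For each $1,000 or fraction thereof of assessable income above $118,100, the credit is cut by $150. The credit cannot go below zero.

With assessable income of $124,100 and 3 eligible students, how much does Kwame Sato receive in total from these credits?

Tuition Credit: base = 3 × $6,450 = $19,350. $124,100 is below the $129,100 cutoff, so the full $19,350 applies.
Earned Income Credit: income exceeds $118,100 by $6,000, which is 6 full-or-partial $1,000 increments; reduction = 6 × $150 = $900, leaving $9,000.
Total: $19,350 + $9,000 = $28,350.

$28,350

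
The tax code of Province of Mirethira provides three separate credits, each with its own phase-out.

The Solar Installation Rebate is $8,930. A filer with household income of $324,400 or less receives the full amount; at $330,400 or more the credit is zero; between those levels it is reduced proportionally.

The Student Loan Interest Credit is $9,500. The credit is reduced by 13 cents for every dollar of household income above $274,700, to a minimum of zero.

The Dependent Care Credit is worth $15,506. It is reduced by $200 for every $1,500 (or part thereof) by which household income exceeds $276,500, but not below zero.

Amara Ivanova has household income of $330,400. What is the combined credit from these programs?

$10,565

Solar Installation Rebate: $330,400 is at or above $330,400, so the credit is $0.
Student Loan Interest Credit: 13% of the $55,700 excess over $274,700 is $7,241; credit = $9,500 − $7,241 = $2,259.
Dependent Care Credit: income exceeds $276,500 by $53,900, which is 36 full-or-partial $1,500 increments; reduction = 36 × $200 = $7,200, leaving $8,306.
Total: $0 + $2,259 + $8,306 = $10,565.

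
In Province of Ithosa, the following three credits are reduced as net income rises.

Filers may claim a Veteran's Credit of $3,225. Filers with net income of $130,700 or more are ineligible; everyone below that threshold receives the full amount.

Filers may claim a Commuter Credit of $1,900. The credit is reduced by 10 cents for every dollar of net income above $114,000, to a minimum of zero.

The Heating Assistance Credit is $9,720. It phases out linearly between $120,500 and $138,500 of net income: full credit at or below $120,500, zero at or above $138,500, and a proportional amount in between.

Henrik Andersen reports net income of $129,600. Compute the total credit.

$8,371

Veteran's Credit: $129,600 is below the $130,700 cutoff, so the full $3,225 applies.
Commuter Credit: 10% of the $15,600 excess over $114,000 is $1,560; credit = $1,900 − $1,560 = $340.
Heating Assistance Credit: $129,600 is $9,100 into a $18,000 phase-out range, leaving 8,900/18,000 of the credit: $9,720 × 8,900/18,000 = $4,806.
Total: $3,225 + $340 + $4,806 = $8,371.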